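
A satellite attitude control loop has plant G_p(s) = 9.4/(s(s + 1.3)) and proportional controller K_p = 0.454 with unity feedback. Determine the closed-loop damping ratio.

With unity feedback the closed-loop characteristic equation is s² + 1.3s + 0.454·9.4 = s² + 1.3s + 4.268 = 0.
So ω_n² = 4.268 ⇒ ω_n = 2.066 rad/s, and ζ = 1.3/(2ω_n) = 0.315.

ζ = 0.315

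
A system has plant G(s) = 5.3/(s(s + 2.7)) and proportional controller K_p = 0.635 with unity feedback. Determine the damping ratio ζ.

With unity feedback the closed-loop characteristic equation is s² + 2.7s + 0.635·5.3 = s² + 2.7s + 3.365 = 0.
So ω_n² = 3.365 ⇒ ω_n = 1.835 rad/s, and ζ = 2.7/(2ω_n) = 0.736.

ζ = 0.736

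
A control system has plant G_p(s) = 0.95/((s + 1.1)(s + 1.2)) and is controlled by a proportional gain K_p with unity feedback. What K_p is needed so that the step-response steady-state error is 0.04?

K_p = 33.3

The loop is type 0, so e_ss(step) = 1/(1 + K_pos) with K_pos = K_p·G_p(0).
G_p(0) = 0.7197. Require 1/(1 + K_p·0.7197) = 0.04, so 1 + 0.7197·K_p = 25.
K_p = (25 − 1)/0.7197 = 33.3.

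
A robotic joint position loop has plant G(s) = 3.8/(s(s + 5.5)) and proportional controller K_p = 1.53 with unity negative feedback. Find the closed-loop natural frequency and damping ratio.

ω_n = 2.41 rad/s, ζ = 1.14

With unity feedback the closed-loop characteristic equation is s² + 5.5s + 1.53·3.8 = s² + 5.5s + 5.814 = 0.
Matching s² + 2ζω_n s + ω_n²: ω_n = √5.814 = 2.411 rad/s and 2ζω_n = 5.5, so ζ = 5.5/(2·2.411) = 1.14.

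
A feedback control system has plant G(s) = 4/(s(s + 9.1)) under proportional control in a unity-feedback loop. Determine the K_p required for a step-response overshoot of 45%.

K_p = 85.3

From %OS = 100·exp(−πζ/√(1−ζ²)) = 45%, ζ = −ln(0.45)/√(π²+ln²(0.45)) = 0.2463.
Characteristic equation s² + 9.1s + 4K_p = 0 gives ζ = 9.1/(2√(4K_p)).
Setting ζ = 0.2463: √(4K_p) = 9.1/(2·0.2463) = 18.47, so K_p = 341.2/4 = 85.3.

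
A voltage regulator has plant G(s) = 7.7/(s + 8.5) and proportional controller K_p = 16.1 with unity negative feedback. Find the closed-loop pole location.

Closed-loop transfer function: T(s) = K_p·G(s)/(1 + K_p·G(s)) = 124/(s + 8.5 + 124) = 124/(s + 132.5).
The closed-loop pole is at s = −132.5.

s = -132.5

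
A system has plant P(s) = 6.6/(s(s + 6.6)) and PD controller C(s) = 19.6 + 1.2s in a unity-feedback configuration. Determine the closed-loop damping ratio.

ζ = 0.638

Forward path: (19.6 + 1.2s)·6.6/(s(s+6.6)). The closed-loop characteristic equation is s² + (6.6 + 6.6·1.2)s + 6.6·19.6 = 0.
That is s² + 14.52s + 129.4 = 0, so ω_n = 11.37 rad/s and ζ = 14.52/(2·11.37) = 0.6383.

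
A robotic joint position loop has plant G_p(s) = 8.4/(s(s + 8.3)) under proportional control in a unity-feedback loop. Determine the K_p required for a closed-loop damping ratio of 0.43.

K_p = 11.1

Closed-loop characteristic equation: s² + 8.3s + K_p·8.4 = 0.
So ω_n = √(8.4K_p) and 2ζω_n = 8.3, giving ζ = 8.3/(2√(8.4K_p)).
Setting ζ = 0.43: √(8.4K_p) = 8.3/(2·0.43) = 9.651, so K_p = 93.14/8.4 = 11.1.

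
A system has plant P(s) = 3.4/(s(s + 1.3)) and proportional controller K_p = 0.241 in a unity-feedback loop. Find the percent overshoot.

3.91%

The closed-loop denominator s² + 1.3s + 0.8194 gives ω_n = √0.8194 = 0.9052 and ζ = 1.3/(2ω_n) = 0.7181.
%OS = 100·exp(−πζ/√(1−ζ²)) = 100·exp(−π·0.7181/√0.4844) = 3.91%.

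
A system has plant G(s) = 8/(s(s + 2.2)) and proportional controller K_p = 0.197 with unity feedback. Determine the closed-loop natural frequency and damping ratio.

The closed-loop denominator is s(s+2.2) + 0.197·8 = s² + 2.2s + 1.576.
So ω_n² = 1.576 ⇒ ω_n = 1.255 rad/s, and ζ = 2.2/(2ω_n) = 0.876.

ω_n = 1.26 rad/s, ζ = 0.876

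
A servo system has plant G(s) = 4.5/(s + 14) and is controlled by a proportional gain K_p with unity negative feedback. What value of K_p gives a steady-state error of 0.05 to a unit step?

K_p = 59.1

Steady-state error for a unit step on this type-0 loop is 1/(1 + K_p·G(0)).
G(0) = 0.3214. Require 1/(1 + K_p·0.3214) = 0.05, so 1 + 0.3214·K_p = 20.
K_p = (20 − 1)/0.3214 = 59.1.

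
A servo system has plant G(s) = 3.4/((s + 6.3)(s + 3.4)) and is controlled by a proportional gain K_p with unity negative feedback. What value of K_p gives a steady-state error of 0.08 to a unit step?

K_p = 72.4

For a type-0 loop with proportional control, e_ss = 1/(1 + K_p·G(0)).
G(0) = 0.1587. Require 1/(1 + K_p·0.1587) = 0.08, so 1 + 0.1587·K_p = 12.5.
K_p = (12.5 − 1)/0.1587 = 72.4.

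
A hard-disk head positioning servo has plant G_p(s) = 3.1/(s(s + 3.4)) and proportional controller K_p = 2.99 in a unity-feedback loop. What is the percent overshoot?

12.1%

Closed-loop characteristic equation: s² + 3.4s + 9.269 = 0, so ω_n = 3.045 rad/s and ζ = 3.4/(2·3.045) = 0.5584.
%OS = 100·exp(−πζ/√(1−ζ²)) = 100·exp(−π·0.5584/√0.6882) = 12.1%.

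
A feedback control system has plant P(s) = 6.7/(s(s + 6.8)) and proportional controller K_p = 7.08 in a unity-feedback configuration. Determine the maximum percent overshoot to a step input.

16.8%

The closed-loop denominator s² + 6.8s + 47.44 gives ω_n = √47.44 = 6.887 and ζ = 6.8/(2ω_n) = 0.4937.
%OS = 100·exp(−πζ/√(1−ζ²)) = 100·exp(−π·0.4937/√0.7563) = 16.8%.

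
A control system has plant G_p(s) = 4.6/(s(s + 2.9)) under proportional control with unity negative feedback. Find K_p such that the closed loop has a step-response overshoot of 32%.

From %OS = 100·exp(−πζ/√(1−ζ²)) = 32%, ζ = −ln(0.32)/√(π²+ln²(0.32)) = 0.341.
Characteristic equation s² + 2.9s + 4.6K_p = 0 gives ζ = 2.9/(2√(4.6K_p)).
Setting ζ = 0.341: √(4.6K_p) = 2.9/(2·0.341) = 4.253, so K_p = 18.09/4.6 = 3.93.

K_p = 3.93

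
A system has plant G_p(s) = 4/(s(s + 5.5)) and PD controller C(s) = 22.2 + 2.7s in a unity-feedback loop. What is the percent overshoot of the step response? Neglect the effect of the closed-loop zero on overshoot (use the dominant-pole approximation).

0.446%

Forward path: (22.2 + 2.7s)·4/(s(s+5.5)). The closed-loop characteristic equation is s² + (5.5 + 4·2.7)s + 4·22.2 = 0.
That is s² + 16.3s + 88.8 = 0, so ω_n = 9.423 rad/s and ζ = 16.3/(2·9.423) = 0.8649.
%OS = 100·exp(−πζ/√(1−ζ²)) = 0.446%.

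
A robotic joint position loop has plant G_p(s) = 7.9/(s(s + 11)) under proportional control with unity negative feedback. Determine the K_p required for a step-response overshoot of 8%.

From %OS = 100·exp(−πζ/√(1−ζ²)) = 8%, ζ = −ln(0.08)/√(π²+ln²(0.08)) = 0.6266.
Characteristic equation s² + 11s + 7.9K_p = 0 gives ζ = 11/(2√(7.9K_p)).
Setting ζ = 0.6266: √(7.9K_p) = 11/(2·0.6266) = 8.778, so K_p = 77.05/7.9 = 9.75.

K_p = 9.75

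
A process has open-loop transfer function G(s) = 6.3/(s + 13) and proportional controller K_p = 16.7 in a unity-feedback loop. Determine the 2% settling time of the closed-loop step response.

Closed-loop transfer function: T(s) = K_p·G(s)/(1 + K_p·G(s)) = 105.2/(s + 13 + 105.2) = 105.2/(s + 118.2).
Time constant τ = 1/118.2 = 0.00846 s, so the 2% settling time is about 4τ = 0.0338 s.

T_s ≈ 0.0338 s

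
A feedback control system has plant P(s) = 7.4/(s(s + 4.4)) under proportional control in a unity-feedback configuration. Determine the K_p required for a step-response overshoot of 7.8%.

From %OS = 100·exp(−πζ/√(1−ζ²)) = 7.8%, ζ = −ln(0.078)/√(π²+ln²(0.078)) = 0.6304.
Characteristic equation s² + 4.4s + 7.4K_p = 0 gives ζ = 4.4/(2√(7.4K_p)).
Setting ζ = 0.6304: √(7.4K_p) = 4.4/(2·0.6304) = 3.49, so K_p = 12.18/7.4 = 1.65.

K_p = 1.65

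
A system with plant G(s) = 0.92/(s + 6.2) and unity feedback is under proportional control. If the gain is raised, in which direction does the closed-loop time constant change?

Closed-loop pole is at s = −(6.2+K_p·0.92); larger K_p moves it further left, so τ = 1/(6.2+K_p·0.92) decreases.

decrease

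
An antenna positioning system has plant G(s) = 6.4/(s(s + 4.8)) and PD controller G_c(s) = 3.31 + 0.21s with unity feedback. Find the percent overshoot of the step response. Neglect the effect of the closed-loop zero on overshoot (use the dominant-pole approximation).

5.99%

Forward path: (3.31 + 0.21s)·6.4/(s(s+4.8)). The closed-loop characteristic equation is s² + (4.8 + 6.4·0.21)s + 6.4·3.31 = 0.
That is s² + 6.144s + 21.18 = 0, so ω_n = 4.603 rad/s and ζ = 6.144/(2·4.603) = 0.6674.
%OS = 100·exp(−πζ/√(1−ζ²)) = 5.99%.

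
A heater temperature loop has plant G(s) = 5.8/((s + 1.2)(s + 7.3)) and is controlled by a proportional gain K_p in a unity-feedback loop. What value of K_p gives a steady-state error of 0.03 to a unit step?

For a type-0 loop with proportional control, e_ss = 1/(1 + K_p·G(0)).
G(0) = 0.6621. Require 1/(1 + K_p·0.6621) = 0.03, so 1 + 0.6621·K_p = 33.33.
K_p = (33.33 − 1)/0.6621 = 48.8.

K_p = 48.8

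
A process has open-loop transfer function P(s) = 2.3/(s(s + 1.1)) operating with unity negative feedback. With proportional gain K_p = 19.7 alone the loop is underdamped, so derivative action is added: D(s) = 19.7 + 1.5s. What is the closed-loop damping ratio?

ζ = 0.338

Forward path: (19.7 + 1.5s)·2.3/(s(s+1.1)). The closed-loop characteristic equation is s² + (1.1 + 2.3·1.5)s + 2.3·19.7 = 0.
That is s² + 4.55s + 45.31 = 0, so ω_n = 6.731 rad/s and ζ = 4.55/(2·6.731) = 0.338.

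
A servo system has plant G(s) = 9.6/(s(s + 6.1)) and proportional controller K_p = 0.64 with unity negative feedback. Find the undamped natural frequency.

ω_n = 2.48 rad/s

The closed-loop denominator is s(s+6.1) + 0.64·9.6 = s² + 6.1s + 6.144.
Matching s² + 2ζω_n s + ω_n²: ω_n = √6.144 = 2.479 rad/s and 2ζω_n = 6.1, so ζ = 6.1/(2·2.479) = 1.23.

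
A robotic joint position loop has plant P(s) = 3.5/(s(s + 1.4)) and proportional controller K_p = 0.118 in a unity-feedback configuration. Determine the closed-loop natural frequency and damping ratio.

1 + K_p·P(s) = 0 gives s² + 1.4s + 0.413 = 0.
Matching s² + 2ζω_n s + ω_n²: ω_n = √0.413 = 0.6427 rad/s and 2ζω_n = 1.4, so ζ = 1.4/(2·0.6427) = 1.09.

ω_n = 0.643 rad/s, ζ = 1.09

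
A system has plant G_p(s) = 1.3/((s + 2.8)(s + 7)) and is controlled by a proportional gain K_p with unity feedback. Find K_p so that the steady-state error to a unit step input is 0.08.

The loop is type 0, so e_ss(step) = 1/(1 + K_pos) with K_pos = K_p·G_p(0).
G_p(0) = 0.06633. Require 1/(1 + K_p·0.06633) = 0.08, so 1 + 0.06633·K_p = 12.5.
K_p = (12.5 − 1)/0.06633 = 173.

K_p = 173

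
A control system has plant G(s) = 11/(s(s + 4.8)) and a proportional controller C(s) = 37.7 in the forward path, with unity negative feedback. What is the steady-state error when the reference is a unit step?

0

The open loop C(s)G(s) has a pole at the origin (type 1), so the static position error constant is infinite and e_ss = 1/(1+∞) = 0.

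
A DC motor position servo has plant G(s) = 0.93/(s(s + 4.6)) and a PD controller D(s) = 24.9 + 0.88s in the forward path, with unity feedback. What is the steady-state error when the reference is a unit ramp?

The loop has one pole at the origin (type 1). Velocity error constant K_v = lim_{s→0} s·D(s)G(s) = 24.9·0.93/4.6 = 5.034.
Steady-state error to a unit ramp: e_ss = 1/K_v = 0.199.

0.199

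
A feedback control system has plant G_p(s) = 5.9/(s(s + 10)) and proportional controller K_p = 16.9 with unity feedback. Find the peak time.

T_p = 0.363 s

From 1 + K_pG_p(s) = 0: s² + 10s + 99.71 = 0 ⇒ ω_n = 9.985, ζ = 0.5007.
Damped frequency ω_d = ω_n√(1−ζ²) = 8.643 rad/s, so peak time T_p = π/ω_d = 0.363 s.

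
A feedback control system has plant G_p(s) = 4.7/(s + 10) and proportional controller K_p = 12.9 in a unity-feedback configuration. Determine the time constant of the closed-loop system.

Closed-loop transfer function: T(s) = K_p·G_p(s)/(1 + K_p·G_p(s)) = 60.63/(s + 10 + 60.63) = 60.63/(s + 70.63).
Time constant τ = 1/70.63 = 0.0142 s.

τ = 0.0142 s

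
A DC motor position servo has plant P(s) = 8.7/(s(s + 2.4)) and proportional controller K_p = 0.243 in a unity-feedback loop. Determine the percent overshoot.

From 1 + K_pP(s) = 0: s² + 2.4s + 2.114 = 0 ⇒ ω_n = 1.454, ζ = 0.8253.
%OS = 100·exp(−πζ/√(1−ζ²)) = 100·exp(−π·0.8253/√0.3189) = 1.01%.

1.01%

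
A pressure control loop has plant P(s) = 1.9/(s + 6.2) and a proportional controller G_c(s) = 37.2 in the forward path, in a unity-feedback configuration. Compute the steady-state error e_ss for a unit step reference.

The loop is type 0. Static position error constant K_pos = G_c(0)·P(0) = 37.2·0.3065 = 11.4.
Steady-state error to a unit step: e_ss = 1/(1+K_pos) = 1/12.4 = 0.0806.

0.0806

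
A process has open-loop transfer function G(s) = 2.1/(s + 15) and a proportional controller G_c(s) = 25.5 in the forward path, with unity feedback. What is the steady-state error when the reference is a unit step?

The loop is type 0. Static position error constant K_pos = G_c(0)·G(0) = 25.5·0.14 = 3.57.
Steady-state error to a unit step: e_ss = 1/(1+K_pos) = 1/4.57 = 0.219.

0.219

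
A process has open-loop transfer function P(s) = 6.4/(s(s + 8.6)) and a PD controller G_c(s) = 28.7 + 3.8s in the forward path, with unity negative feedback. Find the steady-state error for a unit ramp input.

0.0468

The loop has one pole at the origin (type 1). Velocity error constant K_v = lim_{s→0} s·G_c(s)P(s) = 28.7·6.4/8.6 = 21.36.
Steady-state error to a unit ramp: e_ss = 1/K_v = 0.0468.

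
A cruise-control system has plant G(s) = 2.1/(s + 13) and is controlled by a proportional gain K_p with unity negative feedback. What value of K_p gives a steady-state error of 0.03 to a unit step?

K_p = 200

Steady-state error for a unit step on this type-0 loop is 1/(1 + K_p·G(0)).
G(0) = 0.1615. Require 1/(1 + K_p·0.1615) = 0.03, so 1 + 0.1615·K_p = 33.33.
K_p = (33.33 − 1)/0.1615 = 200.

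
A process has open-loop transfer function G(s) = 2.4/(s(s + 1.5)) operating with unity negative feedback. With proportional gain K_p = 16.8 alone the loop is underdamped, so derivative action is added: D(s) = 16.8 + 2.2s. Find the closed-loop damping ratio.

Forward path: (16.8 + 2.2s)·2.4/(s(s+1.5)). The closed-loop characteristic equation is s² + (1.5 + 2.4·2.2)s + 2.4·16.8 = 0.
That is s² + 6.78s + 40.32 = 0, so ω_n = 6.35 rad/s and ζ = 6.78/(2·6.35) = 0.5339.

ζ = 0.534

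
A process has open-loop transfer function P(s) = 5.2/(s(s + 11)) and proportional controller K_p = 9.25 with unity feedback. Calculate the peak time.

T_p = 0.744 s

Closed-loop characteristic equation: s² + 11s + 48.1 = 0, so ω_n = 6.935 rad/s and ζ = 11/(2·6.935) = 0.793.
Damped frequency ω_d = ω_n√(1−ζ²) = 4.225 rad/s, so peak time T_p = π/ω_d = 0.744 s.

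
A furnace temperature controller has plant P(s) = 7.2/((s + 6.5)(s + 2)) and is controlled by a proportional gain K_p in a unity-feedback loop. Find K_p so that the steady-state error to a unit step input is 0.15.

K_p = 10.2

Steady-state error for a unit step on this type-0 loop is 1/(1 + K_p·P(0)).
P(0) = 0.5538. Require 1/(1 + K_p·0.5538) = 0.15, so 1 + 0.5538·K_p = 6.667.
K_p = (6.667 − 1)/0.5538 = 10.2.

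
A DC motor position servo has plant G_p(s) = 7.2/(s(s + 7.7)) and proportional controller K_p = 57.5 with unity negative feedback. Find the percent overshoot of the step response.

54.6%

Closed-loop characteristic equation: s² + 7.7s + 414 = 0, so ω_n = 20.35 rad/s and ζ = 7.7/(2·20.35) = 0.1892.
%OS = 100·exp(−πζ/√(1−ζ²)) = 100·exp(−π·0.1892/√0.9642) = 54.6%.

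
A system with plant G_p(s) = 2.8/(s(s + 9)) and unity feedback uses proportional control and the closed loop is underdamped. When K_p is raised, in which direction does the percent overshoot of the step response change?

increase

Characteristic equation s² + 9s + K_p·2.8 = 0: raising K_p raises ω_n while 2ζω_n = 9 is fixed, so ζ falls and overshoot grows.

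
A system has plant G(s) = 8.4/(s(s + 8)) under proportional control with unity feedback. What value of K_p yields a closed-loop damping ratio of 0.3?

K_p = 21.2

Closed-loop characteristic equation: s² + 8s + K_p·8.4 = 0.
So ω_n = √(8.4K_p) and 2ζω_n = 8, giving ζ = 8/(2√(8.4K_p)).
Setting ζ = 0.3: √(8.4K_p) = 8/(2·0.3) = 13.33, so K_p = 177.8/8.4 = 21.2.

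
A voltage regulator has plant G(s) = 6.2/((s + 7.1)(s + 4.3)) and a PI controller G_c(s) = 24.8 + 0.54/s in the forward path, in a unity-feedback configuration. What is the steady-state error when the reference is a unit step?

The open loop G_c(s)G(s) has a pole at the origin (type 1), so the static position error constant is infinite and e_ss = 1/(1+∞) = 0.

0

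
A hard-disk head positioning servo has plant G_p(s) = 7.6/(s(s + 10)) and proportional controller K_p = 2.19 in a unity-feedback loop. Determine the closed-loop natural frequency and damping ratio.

ω_n = 4.08 rad/s, ζ = 1.23

With unity feedback the closed-loop characteristic equation is s² + 10s + 2.19·7.6 = s² + 10s + 16.64 = 0.
So ω_n² = 16.64 ⇒ ω_n = 4.08 rad/s, and ζ = 10/(2ω_n) = 1.23.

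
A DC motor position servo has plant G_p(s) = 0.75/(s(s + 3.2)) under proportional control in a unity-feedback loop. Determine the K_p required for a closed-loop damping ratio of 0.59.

Closed-loop characteristic equation: s² + 3.2s + K_p·0.75 = 0.
So ω_n = √(0.75K_p) and 2ζω_n = 3.2, giving ζ = 3.2/(2√(0.75K_p)).
Setting ζ = 0.59: √(0.75K_p) = 3.2/(2·0.59) = 2.712, so K_p = 7.354/0.75 = 9.81.

K_p = 9.81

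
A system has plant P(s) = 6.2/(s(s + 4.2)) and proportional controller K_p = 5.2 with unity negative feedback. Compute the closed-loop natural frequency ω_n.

1 + K_p·P(s) = 0 gives s² + 4.2s + 32.24 = 0.
Matching s² + 2ζω_n s + ω_n²: ω_n = √32.24 = 5.678 rad/s and 2ζω_n = 4.2, so ζ = 4.2/(2·5.678) = 0.37.

ω_n = 5.68 rad/s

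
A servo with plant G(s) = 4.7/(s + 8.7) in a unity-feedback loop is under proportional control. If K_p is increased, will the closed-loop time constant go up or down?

The closed-loop bandwidth 8.7+K_p·4.7 grows with K_p, so τ shrinks.

decrease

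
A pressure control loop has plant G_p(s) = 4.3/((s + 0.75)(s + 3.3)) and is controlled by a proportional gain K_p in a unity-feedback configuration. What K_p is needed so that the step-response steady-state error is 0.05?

The loop is type 0, so e_ss(step) = 1/(1 + K_pos) with K_pos = K_p·G_p(0).
G_p(0) = 1.737. Require 1/(1 + K_p·1.737) = 0.05, so 1 + 1.737·K_p = 20.
K_p = (20 − 1)/1.737 = 10.9.

K_p = 10.9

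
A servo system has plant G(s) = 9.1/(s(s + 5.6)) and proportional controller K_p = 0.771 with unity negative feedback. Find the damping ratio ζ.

ζ = 1.06

1 + K_p·G(s) = 0 gives s² + 5.6s + 7.016 = 0.
Matching s² + 2ζω_n s + ω_n²: ω_n = √7.016 = 2.649 rad/s and 2ζω_n = 5.6, so ζ = 5.6/(2·2.649) = 1.06.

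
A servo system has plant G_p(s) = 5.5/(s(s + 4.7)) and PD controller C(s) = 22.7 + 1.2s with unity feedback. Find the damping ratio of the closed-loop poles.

Forward path: (22.7 + 1.2s)·5.5/(s(s+4.7)). The closed-loop characteristic equation is s² + (4.7 + 5.5·1.2)s + 5.5·22.7 = 0.
That is s² + 11.3s + 124.8 = 0, so ω_n = 11.17 rad/s and ζ = 11.3/(2·11.17) = 0.5057.

ζ = 0.506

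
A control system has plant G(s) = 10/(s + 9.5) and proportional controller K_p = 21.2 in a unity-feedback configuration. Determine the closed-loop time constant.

τ = 0.00451 s

Closed-loop transfer function: T(s) = K_p·G(s)/(1 + K_p·G(s)) = 212/(s + 9.5 + 212) = 212/(s + 221.5).
Time constant τ = 1/221.5 = 0.00451 s.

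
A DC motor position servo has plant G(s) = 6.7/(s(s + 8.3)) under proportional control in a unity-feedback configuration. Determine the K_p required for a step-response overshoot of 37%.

K_p = 28.2

From %OS = 100·exp(−πζ/√(1−ζ²)) = 37%, ζ = −ln(0.37)/√(π²+ln²(0.37)) = 0.3017.
Characteristic equation s² + 8.3s + 6.7K_p = 0 gives ζ = 8.3/(2√(6.7K_p)).
Setting ζ = 0.3017: √(6.7K_p) = 8.3/(2·0.3017) = 13.75, so K_p = 189.2/6.7 = 28.2.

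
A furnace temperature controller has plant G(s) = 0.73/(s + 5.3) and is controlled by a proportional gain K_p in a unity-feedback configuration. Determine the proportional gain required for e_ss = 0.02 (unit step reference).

K_p = 356

Steady-state error for a unit step on this type-0 loop is 1/(1 + K_p·G(0)).
G(0) = 0.1377. Require 1/(1 + K_p·0.1377) = 0.02, so 1 + 0.1377·K_p = 50.
K_p = (50 − 1)/0.1377 = 356.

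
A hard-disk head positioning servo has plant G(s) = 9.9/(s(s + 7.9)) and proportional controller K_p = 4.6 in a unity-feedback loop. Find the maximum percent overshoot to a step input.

Closed-loop characteristic equation: s² + 7.9s + 45.54 = 0, so ω_n = 6.748 rad/s and ζ = 7.9/(2·6.748) = 0.5853.
%OS = 100·exp(−πζ/√(1−ζ²)) = 100·exp(−π·0.5853/√0.6574) = 10.4%.

10.4%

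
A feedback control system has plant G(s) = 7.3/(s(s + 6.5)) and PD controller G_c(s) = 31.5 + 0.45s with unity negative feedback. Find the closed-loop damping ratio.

Forward path: (31.5 + 0.45s)·7.3/(s(s+6.5)). The closed-loop characteristic equation is s² + (6.5 + 7.3·0.45)s + 7.3·31.5 = 0.
That is s² + 9.785s + 229.9 = 0, so ω_n = 15.16 rad/s and ζ = 9.785/(2·15.16) = 0.3226.

ζ = 0.323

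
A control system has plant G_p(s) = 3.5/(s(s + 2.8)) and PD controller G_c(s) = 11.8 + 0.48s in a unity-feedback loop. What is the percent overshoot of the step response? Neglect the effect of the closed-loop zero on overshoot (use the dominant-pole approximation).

Forward path: (11.8 + 0.48s)·3.5/(s(s+2.8)). The closed-loop characteristic equation is s² + (2.8 + 3.5·0.48)s + 3.5·11.8 = 0.
That is s² + 4.48s + 41.3 = 0, so ω_n = 6.427 rad/s and ζ = 4.48/(2·6.427) = 0.3486.
%OS = 100·exp(−πζ/√(1−ζ²)) = 31.1%.

31.1%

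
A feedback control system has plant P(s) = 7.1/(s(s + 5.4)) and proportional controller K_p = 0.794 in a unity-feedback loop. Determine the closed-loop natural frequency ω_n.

ω_n = 2.37 rad/s

The closed-loop denominator is s(s+5.4) + 0.794·7.1 = s² + 5.4s + 5.637.
Matching s² + 2ζω_n s + ω_n²: ω_n = √5.637 = 2.374 rad/s and 2ζω_n = 5.4, so ζ = 5.4/(2·2.374) = 1.14.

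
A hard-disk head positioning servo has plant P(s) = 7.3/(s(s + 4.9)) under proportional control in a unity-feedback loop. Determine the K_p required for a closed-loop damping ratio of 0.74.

Closed-loop characteristic equation: s² + 4.9s + K_p·7.3 = 0.
So ω_n = √(7.3K_p) and 2ζω_n = 4.9, giving ζ = 4.9/(2√(7.3K_p)).
Setting ζ = 0.74: √(7.3K_p) = 4.9/(2·0.74) = 3.311, so K_p = 10.96/7.3 = 1.5.

K_p = 1.5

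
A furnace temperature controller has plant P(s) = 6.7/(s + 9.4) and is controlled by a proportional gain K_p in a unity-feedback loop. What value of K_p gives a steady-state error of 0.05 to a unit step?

K_p = 26.7

Steady-state error for a unit step on this type-0 loop is 1/(1 + K_p·P(0)).
P(0) = 0.7128. Require 1/(1 + K_p·0.7128) = 0.05, so 1 + 0.7128·K_p = 20.
K_p = (20 − 1)/0.7128 = 26.7.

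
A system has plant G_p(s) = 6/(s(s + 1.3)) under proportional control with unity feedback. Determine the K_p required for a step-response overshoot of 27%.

From %OS = 100·exp(−πζ/√(1−ζ²)) = 27%, ζ = −ln(0.27)/√(π²+ln²(0.27)) = 0.3847.
Characteristic equation s² + 1.3s + 6K_p = 0 gives ζ = 1.3/(2√(6K_p)).
Setting ζ = 0.3847: √(6K_p) = 1.3/(2·0.3847) = 1.69, so K_p = 2.855/6 = 0.476.

K_p = 0.476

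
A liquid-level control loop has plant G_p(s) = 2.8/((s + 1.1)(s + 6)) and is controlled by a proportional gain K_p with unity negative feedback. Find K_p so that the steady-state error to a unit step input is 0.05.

K_p = 44.8

For a type-0 loop with proportional control, e_ss = 1/(1 + K_p·G_p(0)).
G_p(0) = 0.4242. Require 1/(1 + K_p·0.4242) = 0.05, so 1 + 0.4242·K_p = 20.
K_p = (20 − 1)/0.4242 = 44.8.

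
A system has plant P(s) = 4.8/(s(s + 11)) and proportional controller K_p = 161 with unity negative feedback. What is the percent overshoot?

From 1 + K_pP(s) = 0: s² + 11s + 772.8 = 0 ⇒ ω_n = 27.8, ζ = 0.1978.
%OS = 100·exp(−πζ/√(1−ζ²)) = 100·exp(−π·0.1978/√0.9609) = 53%.

53%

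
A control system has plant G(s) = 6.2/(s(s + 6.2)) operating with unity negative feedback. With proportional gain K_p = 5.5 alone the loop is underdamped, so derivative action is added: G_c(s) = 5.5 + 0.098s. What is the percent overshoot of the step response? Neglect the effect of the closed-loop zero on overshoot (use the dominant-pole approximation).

Forward path: (5.5 + 0.098s)·6.2/(s(s+6.2)). The closed-loop characteristic equation is s² + (6.2 + 6.2·0.098)s + 6.2·5.5 = 0.
That is s² + 6.808s + 34.1 = 0, so ω_n = 5.84 rad/s and ζ = 6.808/(2·5.84) = 0.5829.
%OS = 100·exp(−πζ/√(1−ζ²)) = 10.5%.

10.5%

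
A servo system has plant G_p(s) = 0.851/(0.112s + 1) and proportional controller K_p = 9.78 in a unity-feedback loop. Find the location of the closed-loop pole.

s = -83.24

Closed loop: T(s) = K_p·G_p/(1+K_p·G_p) = 8.323/(0.112s + 1 + 8.323), with pole at s = −(1 + 8.323)/0.112 = −83.24.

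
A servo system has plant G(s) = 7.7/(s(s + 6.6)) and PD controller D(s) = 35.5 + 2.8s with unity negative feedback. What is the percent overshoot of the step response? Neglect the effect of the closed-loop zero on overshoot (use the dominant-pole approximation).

0.607%

Forward path: (35.5 + 2.8s)·7.7/(s(s+6.6)). The closed-loop characteristic equation is s² + (6.6 + 7.7·2.8)s + 7.7·35.5 = 0.
That is s² + 28.16s + 273.4 = 0, so ω_n = 16.53 rad/s and ζ = 28.16/(2·16.53) = 0.8516.
%OS = 100·exp(−πζ/√(1−ζ²)) = 0.607%.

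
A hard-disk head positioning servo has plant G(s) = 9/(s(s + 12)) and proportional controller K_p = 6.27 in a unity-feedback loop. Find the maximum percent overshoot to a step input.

Closed-loop characteristic equation: s² + 12s + 56.43 = 0, so ω_n = 7.512 rad/s and ζ = 12/(2·7.512) = 0.7987.
%OS = 100·exp(−πζ/√(1−ζ²)) = 100·exp(−π·0.7987/√0.362) = 1.54%.

1.54%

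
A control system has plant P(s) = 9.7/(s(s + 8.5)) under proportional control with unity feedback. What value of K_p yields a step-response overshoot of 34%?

From %OS = 100·exp(−πζ/√(1−ζ²)) = 34%, ζ = −ln(0.34)/√(π²+ln²(0.34)) = 0.3248.
Characteristic equation s² + 8.5s + 9.7K_p = 0 gives ζ = 8.5/(2√(9.7K_p)).
Setting ζ = 0.3248: √(9.7K_p) = 8.5/(2·0.3248) = 13.09, so K_p = 171.2/9.7 = 17.7.

K_p = 17.7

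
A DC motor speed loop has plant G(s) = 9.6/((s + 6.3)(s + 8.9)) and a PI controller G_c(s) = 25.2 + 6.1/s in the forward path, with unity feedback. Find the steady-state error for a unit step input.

The open loop G_c(s)G(s) has a pole at the origin (type 1), so the static position error constant is infinite and e_ss = 1/(1+∞) = 0.

0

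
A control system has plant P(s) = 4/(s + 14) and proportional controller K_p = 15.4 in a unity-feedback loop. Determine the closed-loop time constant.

Closed-loop transfer function: T(s) = K_p·P(s)/(1 + K_p·P(s)) = 61.6/(s + 14 + 61.6) = 61.6/(s + 75.6).
Time constant τ = 1/75.6 = 0.0132 s.

τ = 0.0132 s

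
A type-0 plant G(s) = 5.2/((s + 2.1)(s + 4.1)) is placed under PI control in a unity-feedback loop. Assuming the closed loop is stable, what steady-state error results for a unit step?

The PI controller's integrator makes the forward path type 1, so e_ss to a step is zero.

0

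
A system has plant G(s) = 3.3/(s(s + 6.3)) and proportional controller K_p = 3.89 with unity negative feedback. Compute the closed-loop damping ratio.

With unity feedback the closed-loop characteristic equation is s² + 6.3s + 3.89·3.3 = s² + 6.3s + 12.84 = 0.
So ω_n² = 12.84 ⇒ ω_n = 3.583 rad/s, and ζ = 6.3/(2ω_n) = 0.879.

ζ = 0.879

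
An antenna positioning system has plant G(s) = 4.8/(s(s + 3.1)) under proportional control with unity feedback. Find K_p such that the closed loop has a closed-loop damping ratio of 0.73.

K_p = 0.939

Closed-loop characteristic equation: s² + 3.1s + K_p·4.8 = 0.
So ω_n = √(4.8K_p) and 2ζω_n = 3.1, giving ζ = 3.1/(2√(4.8K_p)).
Setting ζ = 0.73: √(4.8K_p) = 3.1/(2·0.73) = 2.123, so K_p = 4.508/4.8 = 0.939.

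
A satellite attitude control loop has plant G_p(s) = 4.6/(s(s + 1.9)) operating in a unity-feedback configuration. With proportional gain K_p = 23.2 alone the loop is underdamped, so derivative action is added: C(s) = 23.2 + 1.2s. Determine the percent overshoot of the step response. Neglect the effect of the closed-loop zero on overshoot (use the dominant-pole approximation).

Forward path: (23.2 + 1.2s)·4.6/(s(s+1.9)). The closed-loop characteristic equation is s² + (1.9 + 4.6·1.2)s + 4.6·23.2 = 0.
That is s² + 7.42s + 106.7 = 0, so ω_n = 10.33 rad/s and ζ = 7.42/(2·10.33) = 0.3591.
%OS = 100·exp(−πζ/√(1−ζ²)) = 29.9%.

29.9%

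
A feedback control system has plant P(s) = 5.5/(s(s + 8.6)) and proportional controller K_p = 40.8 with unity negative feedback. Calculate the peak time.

T_p = 0.219 s

Closed-loop characteristic equation: s² + 8.6s + 224.4 = 0, so ω_n = 14.98 rad/s and ζ = 8.6/(2·14.98) = 0.287.
Damped frequency ω_d = ω_n√(1−ζ²) = 14.35 rad/s, so peak time T_p = π/ω_d = 0.219 s.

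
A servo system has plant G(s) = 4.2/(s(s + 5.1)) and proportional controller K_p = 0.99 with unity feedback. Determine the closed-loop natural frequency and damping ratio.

With unity feedback the closed-loop characteristic equation is s² + 5.1s + 0.99·4.2 = s² + 5.1s + 4.158 = 0.
Matching s² + 2ζω_n s + ω_n²: ω_n = √4.158 = 2.039 rad/s and 2ζω_n = 5.1, so ζ = 5.1/(2·2.039) = 1.25.

ω_n = 2.04 rad/s, ζ = 1.25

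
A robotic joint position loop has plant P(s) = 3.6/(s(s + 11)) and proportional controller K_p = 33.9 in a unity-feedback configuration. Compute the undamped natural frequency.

1 + K_p·P(s) = 0 gives s² + 11s + 122 = 0.
So ω_n² = 122 ⇒ ω_n = 11.05 rad/s, and ζ = 11/(2ω_n) = 0.498.

ω_n = 11 rad/s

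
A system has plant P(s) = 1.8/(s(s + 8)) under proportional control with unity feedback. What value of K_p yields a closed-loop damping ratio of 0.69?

K_p = 18.7

Closed-loop characteristic equation: s² + 8s + K_p·1.8 = 0.
So ω_n = √(1.8K_p) and 2ζω_n = 8, giving ζ = 8/(2√(1.8K_p)).
Setting ζ = 0.69: √(1.8K_p) = 8/(2·0.69) = 5.797, so K_p = 33.61/1.8 = 18.7.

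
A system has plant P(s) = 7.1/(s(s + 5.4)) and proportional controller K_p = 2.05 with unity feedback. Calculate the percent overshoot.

4.3%

The closed-loop denominator s² + 5.4s + 14.55 gives ω_n = √14.55 = 3.815 and ζ = 5.4/(2ω_n) = 0.7077.
%OS = 100·exp(−πζ/√(1−ζ²)) = 100·exp(−π·0.7077/√0.4991) = 4.3%.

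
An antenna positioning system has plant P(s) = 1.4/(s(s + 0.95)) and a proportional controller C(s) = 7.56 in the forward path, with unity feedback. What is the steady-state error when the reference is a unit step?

The open loop C(s)P(s) has a pole at the origin (type 1), so the static position error constant is infinite and e_ss = 1/(1+∞) = 0.

0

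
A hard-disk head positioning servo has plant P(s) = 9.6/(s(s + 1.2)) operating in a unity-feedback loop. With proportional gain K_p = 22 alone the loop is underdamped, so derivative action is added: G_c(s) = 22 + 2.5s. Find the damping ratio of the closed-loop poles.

ζ = 0.867

Forward path: (22 + 2.5s)·9.6/(s(s+1.2)). The closed-loop characteristic equation is s² + (1.2 + 9.6·2.5)s + 9.6·22 = 0.
That is s² + 25.2s + 211.2 = 0, so ω_n = 14.53 rad/s and ζ = 25.2/(2·14.53) = 0.867.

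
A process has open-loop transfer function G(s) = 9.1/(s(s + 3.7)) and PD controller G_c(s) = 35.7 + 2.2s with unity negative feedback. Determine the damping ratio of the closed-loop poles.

ζ = 0.658

Forward path: (35.7 + 2.2s)·9.1/(s(s+3.7)). The closed-loop characteristic equation is s² + (3.7 + 9.1·2.2)s + 9.1·35.7 = 0.
That is s² + 23.72s + 324.9 = 0, so ω_n = 18.02 rad/s and ζ = 23.72/(2·18.02) = 0.658.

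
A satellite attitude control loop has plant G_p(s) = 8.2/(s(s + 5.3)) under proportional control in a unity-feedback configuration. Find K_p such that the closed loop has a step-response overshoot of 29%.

K_p = 6.37

From %OS = 100·exp(−πζ/√(1−ζ²)) = 29%, ζ = −ln(0.29)/√(π²+ln²(0.29)) = 0.3666.
Characteristic equation s² + 5.3s + 8.2K_p = 0 gives ζ = 5.3/(2√(8.2K_p)).
Setting ζ = 0.3666: √(8.2K_p) = 5.3/(2·0.3666) = 7.229, so K_p = 52.25/8.2 = 6.37.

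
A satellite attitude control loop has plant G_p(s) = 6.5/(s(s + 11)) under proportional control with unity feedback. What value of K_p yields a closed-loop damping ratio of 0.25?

K_p = 74.5

Closed-loop characteristic equation: s² + 11s + K_p·6.5 = 0.
So ω_n = √(6.5K_p) and 2ζω_n = 11, giving ζ = 11/(2√(6.5K_p)).
Setting ζ = 0.25: √(6.5K_p) = 11/(2·0.25) = 22, so K_p = 484/6.5 = 74.5.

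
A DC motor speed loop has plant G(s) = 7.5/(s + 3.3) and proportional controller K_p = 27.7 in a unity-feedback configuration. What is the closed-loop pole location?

s = -211.1

Closed-loop transfer function: T(s) = K_p·G(s)/(1 + K_p·G(s)) = 207.8/(s + 3.3 + 207.8) = 207.8/(s + 211.1).
The closed-loop pole is at s = −211.1.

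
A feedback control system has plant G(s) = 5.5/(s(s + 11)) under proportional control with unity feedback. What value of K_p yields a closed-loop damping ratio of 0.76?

Closed-loop characteristic equation: s² + 11s + K_p·5.5 = 0.
So ω_n = √(5.5K_p) and 2ζω_n = 11, giving ζ = 11/(2√(5.5K_p)).
Setting ζ = 0.76: √(5.5K_p) = 11/(2·0.76) = 7.237, so K_p = 52.37/5.5 = 9.52.

K_p = 9.52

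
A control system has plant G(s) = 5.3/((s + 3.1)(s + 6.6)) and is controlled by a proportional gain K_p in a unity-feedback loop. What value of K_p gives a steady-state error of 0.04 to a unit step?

K_p = 92.6

For a type-0 loop with proportional control, e_ss = 1/(1 + K_p·G(0)).
G(0) = 0.259. Require 1/(1 + K_p·0.259) = 0.04, so 1 + 0.259·K_p = 25.
K_p = (25 − 1)/0.259 = 92.6.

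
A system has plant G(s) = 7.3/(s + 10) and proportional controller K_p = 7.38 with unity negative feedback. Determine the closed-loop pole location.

Closed-loop transfer function: T(s) = K_p·G(s)/(1 + K_p·G(s)) = 53.87/(s + 10 + 53.87) = 53.87/(s + 63.87).
The closed-loop pole is at s = −63.87.

s = -63.87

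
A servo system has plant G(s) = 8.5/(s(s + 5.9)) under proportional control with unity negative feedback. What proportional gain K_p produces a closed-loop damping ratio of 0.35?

Closed-loop characteristic equation: s² + 5.9s + K_p·8.5 = 0.
So ω_n = √(8.5K_p) and 2ζω_n = 5.9, giving ζ = 5.9/(2√(8.5K_p)).
Setting ζ = 0.35: √(8.5K_p) = 5.9/(2·0.35) = 8.429, so K_p = 71.04/8.5 = 8.36.

K_p = 8.36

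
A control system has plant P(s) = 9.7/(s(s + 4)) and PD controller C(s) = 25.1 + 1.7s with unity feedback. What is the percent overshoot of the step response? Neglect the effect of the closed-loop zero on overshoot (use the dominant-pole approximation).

6.49%

Forward path: (25.1 + 1.7s)·9.7/(s(s+4)). The closed-loop characteristic equation is s² + (4 + 9.7·1.7)s + 9.7·25.1 = 0.
That is s² + 20.49s + 243.5 = 0, so ω_n = 15.6 rad/s and ζ = 20.49/(2·15.6) = 0.6566.
%OS = 100·exp(−πζ/√(1−ζ²)) = 6.49%.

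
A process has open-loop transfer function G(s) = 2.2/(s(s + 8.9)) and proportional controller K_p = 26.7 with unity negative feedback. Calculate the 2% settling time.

T_s ≈ 0.899 s

From 1 + K_pG(s) = 0: s² + 8.9s + 58.74 = 0 ⇒ ω_n = 7.664, ζ = 0.5806.
2% settling time T_s ≈ 4/(ζω_n) = 4/4.45 = 0.899 s.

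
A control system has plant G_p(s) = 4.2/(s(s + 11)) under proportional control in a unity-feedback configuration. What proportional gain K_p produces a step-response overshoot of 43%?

From %OS = 100·exp(−πζ/√(1−ζ²)) = 43%, ζ = −ln(0.43)/√(π²+ln²(0.43)) = 0.2594.
Characteristic equation s² + 11s + 4.2K_p = 0 gives ζ = 11/(2√(4.2K_p)).
Setting ζ = 0.2594: √(4.2K_p) = 11/(2·0.2594) = 21.2, so K_p = 449.4/4.2 = 107.

K_p = 107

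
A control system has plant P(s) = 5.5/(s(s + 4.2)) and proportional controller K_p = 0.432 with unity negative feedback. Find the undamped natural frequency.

ω_n = 1.54 rad/s

With unity feedback the closed-loop characteristic equation is s² + 4.2s + 0.432·5.5 = s² + 4.2s + 2.376 = 0.
So ω_n² = 2.376 ⇒ ω_n = 1.541 rad/s, and ζ = 4.2/(2ω_n) = 1.36.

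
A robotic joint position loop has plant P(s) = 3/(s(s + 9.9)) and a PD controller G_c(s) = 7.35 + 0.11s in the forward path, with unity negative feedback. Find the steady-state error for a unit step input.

The open loop G_c(s)P(s) has a pole at the origin (type 1), so the static position error constant is infinite and e_ss = 1/(1+∞) = 0.

0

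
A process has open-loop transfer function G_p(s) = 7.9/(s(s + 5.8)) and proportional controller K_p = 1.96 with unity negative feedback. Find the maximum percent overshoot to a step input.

3.25%

Closed-loop characteristic equation: s² + 5.8s + 15.48 = 0, so ω_n = 3.935 rad/s and ζ = 5.8/(2·3.935) = 0.737.
%OS = 100·exp(−πζ/√(1−ζ²)) = 100·exp(−π·0.737/√0.4569) = 3.25%.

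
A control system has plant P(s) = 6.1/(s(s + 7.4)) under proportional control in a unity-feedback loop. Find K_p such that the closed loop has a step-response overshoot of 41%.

From %OS = 100·exp(−πζ/√(1−ζ²)) = 41%, ζ = −ln(0.41)/√(π²+ln²(0.41)) = 0.273.
Characteristic equation s² + 7.4s + 6.1K_p = 0 gives ζ = 7.4/(2√(6.1K_p)).
Setting ζ = 0.273: √(6.1K_p) = 7.4/(2·0.273) = 13.55, so K_p = 183.7/6.1 = 30.1.

K_p = 30.1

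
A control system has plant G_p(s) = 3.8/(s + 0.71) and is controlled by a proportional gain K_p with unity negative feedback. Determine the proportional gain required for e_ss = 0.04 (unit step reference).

K_p = 4.48

For a type-0 loop with proportional control, e_ss = 1/(1 + K_p·G_p(0)).
G_p(0) = 5.352. Require 1/(1 + K_p·5.352) = 0.04, so 1 + 5.352·K_p = 25.
K_p = (25 − 1)/5.352 = 4.48.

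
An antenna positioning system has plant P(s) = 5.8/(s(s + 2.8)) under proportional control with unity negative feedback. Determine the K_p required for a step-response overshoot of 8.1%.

K_p = 0.866

From %OS = 100·exp(−πζ/√(1−ζ²)) = 8.1%, ζ = −ln(0.081)/√(π²+ln²(0.081)) = 0.6247.
Characteristic equation s² + 2.8s + 5.8K_p = 0 gives ζ = 2.8/(2√(5.8K_p)).
Setting ζ = 0.6247: √(5.8K_p) = 2.8/(2·0.6247) = 2.241, so K_p = 5.022/5.8 = 0.866.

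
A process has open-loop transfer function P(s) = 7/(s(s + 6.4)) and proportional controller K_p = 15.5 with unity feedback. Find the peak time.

T_p = 0.317 s

Closed-loop characteristic equation: s² + 6.4s + 108.5 = 0, so ω_n = 10.42 rad/s and ζ = 6.4/(2·10.42) = 0.3072.
Damped frequency ω_d = ω_n√(1−ζ²) = 9.913 rad/s, so peak time T_p = π/ω_d = 0.317 s.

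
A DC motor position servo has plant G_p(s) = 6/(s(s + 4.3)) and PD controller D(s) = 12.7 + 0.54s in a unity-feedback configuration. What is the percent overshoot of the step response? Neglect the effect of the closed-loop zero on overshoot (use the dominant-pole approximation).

22.2%

Forward path: (12.7 + 0.54s)·6/(s(s+4.3)). The closed-loop characteristic equation is s² + (4.3 + 6·0.54)s + 6·12.7 = 0.
That is s² + 7.54s + 76.2 = 0, so ω_n = 8.729 rad/s and ζ = 7.54/(2·8.729) = 0.4319.
%OS = 100·exp(−πζ/√(1−ζ²)) = 22.2%.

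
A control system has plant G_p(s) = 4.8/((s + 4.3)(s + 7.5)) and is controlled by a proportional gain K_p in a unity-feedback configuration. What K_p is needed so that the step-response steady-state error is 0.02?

K_p = 329

For a type-0 loop with proportional control, e_ss = 1/(1 + K_p·G_p(0)).
G_p(0) = 0.1488. Require 1/(1 + K_p·0.1488) = 0.02, so 1 + 0.1488·K_p = 50.
K_p = (50 − 1)/0.1488 = 329.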